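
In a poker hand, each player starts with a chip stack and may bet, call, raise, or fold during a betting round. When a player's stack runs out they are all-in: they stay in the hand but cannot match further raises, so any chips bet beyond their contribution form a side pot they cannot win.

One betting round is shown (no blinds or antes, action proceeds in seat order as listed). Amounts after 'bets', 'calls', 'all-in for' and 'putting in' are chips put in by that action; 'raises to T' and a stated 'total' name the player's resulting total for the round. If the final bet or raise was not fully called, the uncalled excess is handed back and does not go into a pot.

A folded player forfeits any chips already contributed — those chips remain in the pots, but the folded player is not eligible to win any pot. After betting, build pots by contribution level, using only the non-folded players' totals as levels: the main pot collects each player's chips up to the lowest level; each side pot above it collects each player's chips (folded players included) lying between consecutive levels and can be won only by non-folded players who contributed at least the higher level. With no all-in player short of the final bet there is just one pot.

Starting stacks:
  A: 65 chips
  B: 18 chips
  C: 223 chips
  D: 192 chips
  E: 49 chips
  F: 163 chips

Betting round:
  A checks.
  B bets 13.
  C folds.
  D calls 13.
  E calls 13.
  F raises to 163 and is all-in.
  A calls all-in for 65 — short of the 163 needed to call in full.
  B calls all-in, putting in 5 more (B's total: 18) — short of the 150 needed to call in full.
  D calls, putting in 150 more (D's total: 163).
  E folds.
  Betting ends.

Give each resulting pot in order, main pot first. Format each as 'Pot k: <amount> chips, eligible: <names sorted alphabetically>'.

Pot 1: 85 chips, eligible: A, B, D, F
Pot 2: 141 chips, eligible: A, D, F
Pot 3: 196 chips, eligible: D, F

Derivation:
Contributions: A=65, B=18, D=163, E=13, F=163
Folded: C, E
Pot levels (distinct totals of non-folded players): 18, 65, 163
Layer 1-18: A 18 + B 18 + D 18 + E 13 + F 18 = 85 chips; eligible A, B, D, F
Layer 19-65: 47 each from A, D, F = 47*3 = 141 chips; eligible A, D, F
Layer 66-163: 98 each from D, F = 98*2 = 196 chips; eligible D, F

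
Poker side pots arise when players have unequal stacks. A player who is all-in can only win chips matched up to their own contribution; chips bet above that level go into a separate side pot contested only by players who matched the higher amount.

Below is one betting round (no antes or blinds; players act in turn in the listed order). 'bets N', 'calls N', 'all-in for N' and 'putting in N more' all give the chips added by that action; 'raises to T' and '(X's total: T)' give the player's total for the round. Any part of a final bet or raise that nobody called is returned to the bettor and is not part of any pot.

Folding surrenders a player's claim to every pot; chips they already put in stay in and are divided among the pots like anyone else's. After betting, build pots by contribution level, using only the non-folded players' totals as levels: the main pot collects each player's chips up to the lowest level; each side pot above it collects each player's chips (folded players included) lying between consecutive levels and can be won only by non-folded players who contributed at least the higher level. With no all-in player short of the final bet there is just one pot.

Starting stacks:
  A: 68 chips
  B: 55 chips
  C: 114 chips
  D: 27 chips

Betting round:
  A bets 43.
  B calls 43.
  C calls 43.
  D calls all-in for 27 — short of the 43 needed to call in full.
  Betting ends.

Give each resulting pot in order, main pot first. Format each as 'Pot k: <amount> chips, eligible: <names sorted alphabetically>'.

Pot 1: 108 chips, eligible: A, B, C, D
Pot 2: 48 chips, eligible: A, B, C

Derivation:
Contributions: A=43, B=43, C=43, D=27
Pot levels (distinct totals of non-folded players): 27, 43
Layer 1-27: 27 each from A, B, C, D = 27*4 = 108 chips; eligible A, B, C, D
Layer 28-43: 16 each from A, B, C = 16*3 = 48 chips; eligible A, B, C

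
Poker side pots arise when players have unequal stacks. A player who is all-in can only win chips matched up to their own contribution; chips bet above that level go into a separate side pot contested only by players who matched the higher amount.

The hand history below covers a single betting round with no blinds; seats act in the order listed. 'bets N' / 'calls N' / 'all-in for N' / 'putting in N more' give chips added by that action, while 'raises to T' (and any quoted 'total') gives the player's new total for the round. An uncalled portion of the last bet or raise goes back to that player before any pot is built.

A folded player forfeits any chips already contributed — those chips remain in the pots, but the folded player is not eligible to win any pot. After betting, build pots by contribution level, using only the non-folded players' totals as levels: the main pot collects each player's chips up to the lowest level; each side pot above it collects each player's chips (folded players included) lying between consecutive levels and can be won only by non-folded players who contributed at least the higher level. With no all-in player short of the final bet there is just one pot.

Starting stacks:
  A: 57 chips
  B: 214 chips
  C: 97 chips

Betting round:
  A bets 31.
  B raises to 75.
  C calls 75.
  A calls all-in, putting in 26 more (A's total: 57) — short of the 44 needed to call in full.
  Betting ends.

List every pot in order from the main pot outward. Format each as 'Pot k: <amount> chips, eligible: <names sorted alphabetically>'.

Pot 1: 171 chips, eligible: A, B, C
Pot 2: 36 chips, eligible: B, C

Derivation:
Contributions: A=57, B=75, C=75
Pot levels (distinct totals of non-folded players): 57, 75
Layer 1-57: 57 each from A, B, C = 57*3 = 171 chips; eligible A, B, C
Layer 58-75: 18 each from B, C = 18*2 = 36 chips; eligible B, C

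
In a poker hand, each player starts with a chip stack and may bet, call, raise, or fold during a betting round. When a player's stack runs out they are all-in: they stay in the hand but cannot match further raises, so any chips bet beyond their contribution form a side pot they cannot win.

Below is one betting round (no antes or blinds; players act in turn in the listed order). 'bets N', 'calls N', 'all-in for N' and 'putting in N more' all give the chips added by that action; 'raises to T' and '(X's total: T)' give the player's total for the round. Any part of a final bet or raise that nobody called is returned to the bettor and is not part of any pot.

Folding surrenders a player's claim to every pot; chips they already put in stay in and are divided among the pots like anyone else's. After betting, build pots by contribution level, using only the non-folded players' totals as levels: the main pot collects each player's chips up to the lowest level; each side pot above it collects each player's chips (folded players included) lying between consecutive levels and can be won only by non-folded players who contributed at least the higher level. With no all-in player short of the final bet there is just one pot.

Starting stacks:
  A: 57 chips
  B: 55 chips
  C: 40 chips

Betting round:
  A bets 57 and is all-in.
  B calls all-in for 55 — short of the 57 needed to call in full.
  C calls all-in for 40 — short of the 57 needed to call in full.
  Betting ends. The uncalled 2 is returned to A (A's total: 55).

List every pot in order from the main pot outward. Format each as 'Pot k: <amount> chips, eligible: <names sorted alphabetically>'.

Pot 1: 120 chips, eligible: A, B, C
Pot 2: 30 chips, eligible: A, B

Derivation:
Contributions (after 2 returned to A): A=55, B=55, C=40
Pot levels (distinct totals of non-folded players): 40, 55
Layer 1-40: 40 each from A, B, C = 40*3 = 120 chips; eligible A, B, C
Layer 41-55: 15 each from A, B = 15*2 = 30 chips; eligible A, B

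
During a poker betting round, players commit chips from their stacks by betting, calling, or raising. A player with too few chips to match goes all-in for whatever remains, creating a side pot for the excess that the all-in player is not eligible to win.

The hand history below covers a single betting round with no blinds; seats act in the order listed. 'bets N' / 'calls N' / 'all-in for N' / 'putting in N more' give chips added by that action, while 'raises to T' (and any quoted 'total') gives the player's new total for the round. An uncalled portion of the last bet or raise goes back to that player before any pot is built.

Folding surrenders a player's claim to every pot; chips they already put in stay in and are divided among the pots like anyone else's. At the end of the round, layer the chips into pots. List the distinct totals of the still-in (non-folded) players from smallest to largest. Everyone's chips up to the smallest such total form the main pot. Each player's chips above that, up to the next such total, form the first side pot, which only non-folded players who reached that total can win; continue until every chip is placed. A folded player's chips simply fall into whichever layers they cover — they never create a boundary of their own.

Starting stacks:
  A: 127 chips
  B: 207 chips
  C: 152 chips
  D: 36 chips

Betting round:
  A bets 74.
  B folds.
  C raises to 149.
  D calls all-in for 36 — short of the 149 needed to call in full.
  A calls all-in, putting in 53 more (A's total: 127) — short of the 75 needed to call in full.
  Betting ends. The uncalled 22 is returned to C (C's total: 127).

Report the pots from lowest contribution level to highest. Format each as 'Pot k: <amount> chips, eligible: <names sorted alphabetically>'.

Contributions (after 22 returned to C): A=127, C=127, D=36
Folded: B
Pot levels (distinct totals of non-folded players): 36, 127
Layer 1-36: 36 each from A, C, D = 36*3 = 108 chips; eligible A, C, D
Layer 37-127: 91 each from A, C = 91*2 = 182 chips; eligible A, C

Pot 1: 108 chips, eligible: A, C, D
Pot 2: 182 chips, eligible: A, C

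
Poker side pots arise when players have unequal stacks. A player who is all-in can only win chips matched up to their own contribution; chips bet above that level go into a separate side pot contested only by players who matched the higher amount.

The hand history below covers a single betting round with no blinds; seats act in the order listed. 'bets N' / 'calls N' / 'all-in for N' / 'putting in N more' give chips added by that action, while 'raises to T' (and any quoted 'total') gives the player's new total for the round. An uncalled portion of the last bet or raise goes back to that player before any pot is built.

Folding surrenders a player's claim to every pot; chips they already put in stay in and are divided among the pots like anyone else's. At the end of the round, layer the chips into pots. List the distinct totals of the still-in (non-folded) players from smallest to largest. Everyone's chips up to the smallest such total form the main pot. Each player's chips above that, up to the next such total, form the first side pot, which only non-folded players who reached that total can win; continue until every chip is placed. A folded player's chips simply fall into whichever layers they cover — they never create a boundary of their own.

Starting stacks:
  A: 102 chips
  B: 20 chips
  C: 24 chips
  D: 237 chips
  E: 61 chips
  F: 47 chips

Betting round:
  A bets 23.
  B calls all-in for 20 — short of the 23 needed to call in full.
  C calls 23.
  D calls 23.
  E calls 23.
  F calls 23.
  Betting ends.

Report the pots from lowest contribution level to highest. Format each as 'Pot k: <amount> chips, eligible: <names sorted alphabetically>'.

Contributions: A=23, B=20, C=23, D=23, E=23, F=23
Pot levels (distinct totals of non-folded players): 20, 23
Layer 1-20: 20 each from A, B, C, D, E, F = 20*6 = 120 chips; eligible A, B, C, D, E, F
Layer 21-23: 3 each from A, C, D, E, F = 3*5 = 15 chips; eligible A, C, D, E, F

Pot 1: 120 chips, eligible: A, B, C, D, E, F
Pot 2: 15 chips, eligible: A, C, D, E, F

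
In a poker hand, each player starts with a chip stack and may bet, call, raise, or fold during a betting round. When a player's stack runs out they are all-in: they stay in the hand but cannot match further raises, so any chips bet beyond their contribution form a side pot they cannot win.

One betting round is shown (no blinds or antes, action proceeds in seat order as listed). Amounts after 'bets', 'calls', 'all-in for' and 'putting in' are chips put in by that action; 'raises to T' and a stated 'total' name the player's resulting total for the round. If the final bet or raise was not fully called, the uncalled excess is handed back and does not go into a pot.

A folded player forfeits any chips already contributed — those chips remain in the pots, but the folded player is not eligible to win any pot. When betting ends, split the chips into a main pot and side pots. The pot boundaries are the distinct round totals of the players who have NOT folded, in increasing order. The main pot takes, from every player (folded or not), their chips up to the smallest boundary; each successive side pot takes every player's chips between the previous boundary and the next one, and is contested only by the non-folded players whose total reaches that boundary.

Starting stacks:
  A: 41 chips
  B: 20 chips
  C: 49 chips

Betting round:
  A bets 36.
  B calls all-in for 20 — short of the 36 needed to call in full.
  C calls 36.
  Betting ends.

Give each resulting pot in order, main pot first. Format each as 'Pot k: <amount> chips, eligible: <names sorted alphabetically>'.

Contributions: A=36, B=20, C=36
Pot levels (distinct totals of non-folded players): 20, 36
Layer 1-20: 20 each from A, B, C = 20*3 = 60 chips; eligible A, B, C
Layer 21-36: 16 each from A, C = 16*2 = 32 chips; eligible A, C

Pot 1: 60 chips, eligible: A, B, C
Pot 2: 32 chips, eligible: A, C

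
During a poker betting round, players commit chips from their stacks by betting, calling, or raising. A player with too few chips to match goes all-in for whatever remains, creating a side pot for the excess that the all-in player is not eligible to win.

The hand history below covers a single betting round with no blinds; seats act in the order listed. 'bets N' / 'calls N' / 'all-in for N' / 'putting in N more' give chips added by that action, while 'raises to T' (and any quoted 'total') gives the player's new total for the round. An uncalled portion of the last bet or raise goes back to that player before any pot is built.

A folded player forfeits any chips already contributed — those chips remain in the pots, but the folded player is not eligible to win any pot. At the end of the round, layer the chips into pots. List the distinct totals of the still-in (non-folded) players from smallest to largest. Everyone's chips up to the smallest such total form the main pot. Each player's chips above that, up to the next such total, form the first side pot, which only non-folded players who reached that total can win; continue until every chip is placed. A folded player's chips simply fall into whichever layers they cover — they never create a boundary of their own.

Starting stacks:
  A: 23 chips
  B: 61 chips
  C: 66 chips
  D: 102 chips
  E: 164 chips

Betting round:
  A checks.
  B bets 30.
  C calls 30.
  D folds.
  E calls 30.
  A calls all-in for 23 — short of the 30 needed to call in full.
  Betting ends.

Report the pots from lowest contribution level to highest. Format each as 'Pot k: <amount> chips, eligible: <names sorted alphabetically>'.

Pot 1: 92 chips, eligible: A, B, C, E
Pot 2: 21 chips, eligible: B, C, E

Derivation:
Contributions: A=23, B=30, C=30, E=30
Folded: D
Pot levels (distinct totals of non-folded players): 23, 30
Layer 1-23: 23 each from A, B, C, E = 23*4 = 92 chips; eligible A, B, C, E
Layer 24-30: 7 each from B, C, E = 7*3 = 21 chips; eligible B, C, E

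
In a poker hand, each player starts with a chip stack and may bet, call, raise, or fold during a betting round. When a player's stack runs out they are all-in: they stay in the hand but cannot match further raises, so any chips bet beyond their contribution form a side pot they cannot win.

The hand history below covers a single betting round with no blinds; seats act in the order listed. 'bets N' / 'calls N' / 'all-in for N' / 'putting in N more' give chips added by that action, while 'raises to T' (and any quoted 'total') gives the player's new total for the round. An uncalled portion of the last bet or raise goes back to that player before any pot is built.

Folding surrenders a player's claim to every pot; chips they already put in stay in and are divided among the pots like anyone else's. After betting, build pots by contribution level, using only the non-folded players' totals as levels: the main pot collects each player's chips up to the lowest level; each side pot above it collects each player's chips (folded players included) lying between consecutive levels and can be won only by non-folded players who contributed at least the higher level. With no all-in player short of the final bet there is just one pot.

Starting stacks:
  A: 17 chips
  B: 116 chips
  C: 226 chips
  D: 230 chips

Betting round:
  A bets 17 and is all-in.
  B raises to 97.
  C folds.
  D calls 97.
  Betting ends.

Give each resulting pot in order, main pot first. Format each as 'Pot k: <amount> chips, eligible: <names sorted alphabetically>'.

Contributions: A=17, B=97, D=97
Folded: C
Pot levels (distinct totals of non-folded players): 17, 97
Layer 1-17: 17 each from A, B, D = 17*3 = 51 chips; eligible A, B, D
Layer 18-97: 80 each from B, D = 80*2 = 160 chips; eligible B, D

Pot 1: 51 chips, eligible: A, B, D
Pot 2: 160 chips, eligible: B, D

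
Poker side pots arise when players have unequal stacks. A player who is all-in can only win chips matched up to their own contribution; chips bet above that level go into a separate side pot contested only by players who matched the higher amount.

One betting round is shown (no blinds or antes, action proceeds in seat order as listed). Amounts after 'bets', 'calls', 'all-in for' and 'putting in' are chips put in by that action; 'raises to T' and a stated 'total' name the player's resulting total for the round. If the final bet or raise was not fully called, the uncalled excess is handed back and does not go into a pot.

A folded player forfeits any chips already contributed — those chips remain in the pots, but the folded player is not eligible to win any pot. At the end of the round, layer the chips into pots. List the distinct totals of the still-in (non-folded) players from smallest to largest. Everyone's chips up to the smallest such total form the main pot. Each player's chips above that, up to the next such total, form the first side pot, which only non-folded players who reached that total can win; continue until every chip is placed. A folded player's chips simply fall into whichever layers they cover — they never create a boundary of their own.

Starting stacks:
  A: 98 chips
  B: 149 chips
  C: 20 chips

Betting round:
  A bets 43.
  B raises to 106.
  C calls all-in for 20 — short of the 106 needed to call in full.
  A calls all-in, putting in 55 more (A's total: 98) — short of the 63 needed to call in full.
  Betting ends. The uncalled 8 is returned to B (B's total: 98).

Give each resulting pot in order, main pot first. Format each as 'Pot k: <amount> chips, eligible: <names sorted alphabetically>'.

Contributions (after 8 returned to B): A=98, B=98, C=20
Pot levels (distinct totals of non-folded players): 20, 98
Layer 1-20: 20 each from A, B, C = 20*3 = 60 chips; eligible A, B, C
Layer 21-98: 78 each from A, B = 78*2 = 156 chips; eligible A, B

Pot 1: 60 chips, eligible: A, B, C
Pot 2: 156 chips, eligible: A, B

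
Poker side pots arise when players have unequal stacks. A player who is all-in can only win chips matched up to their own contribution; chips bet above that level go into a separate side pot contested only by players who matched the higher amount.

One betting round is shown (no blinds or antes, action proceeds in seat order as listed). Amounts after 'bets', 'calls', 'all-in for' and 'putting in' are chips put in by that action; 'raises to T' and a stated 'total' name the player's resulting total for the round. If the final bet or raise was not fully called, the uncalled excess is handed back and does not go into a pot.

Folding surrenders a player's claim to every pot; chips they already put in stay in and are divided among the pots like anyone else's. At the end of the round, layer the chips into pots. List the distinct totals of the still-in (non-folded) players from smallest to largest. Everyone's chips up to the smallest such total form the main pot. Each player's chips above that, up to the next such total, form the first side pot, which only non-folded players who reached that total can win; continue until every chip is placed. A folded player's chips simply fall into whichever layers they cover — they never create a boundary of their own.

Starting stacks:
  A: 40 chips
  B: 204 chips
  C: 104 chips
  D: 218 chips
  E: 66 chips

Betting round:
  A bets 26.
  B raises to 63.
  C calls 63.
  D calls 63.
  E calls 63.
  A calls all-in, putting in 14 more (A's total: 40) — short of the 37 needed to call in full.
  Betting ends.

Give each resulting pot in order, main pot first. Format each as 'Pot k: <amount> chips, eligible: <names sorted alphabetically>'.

Pot 1: 200 chips, eligible: A, B, C, D, E
Pot 2: 92 chips, eligible: B, C, D, E

Derivation:
Contributions: A=40, B=63, C=63, D=63, E=63
Pot levels (distinct totals of non-folded players): 40, 63
Layer 1-40: 40 each from A, B, C, D, E = 40*5 = 200 chips; eligible A, B, C, D, E
Layer 41-63: 23 each from B, C, D, E = 23*4 = 92 chips; eligible B, C, D, E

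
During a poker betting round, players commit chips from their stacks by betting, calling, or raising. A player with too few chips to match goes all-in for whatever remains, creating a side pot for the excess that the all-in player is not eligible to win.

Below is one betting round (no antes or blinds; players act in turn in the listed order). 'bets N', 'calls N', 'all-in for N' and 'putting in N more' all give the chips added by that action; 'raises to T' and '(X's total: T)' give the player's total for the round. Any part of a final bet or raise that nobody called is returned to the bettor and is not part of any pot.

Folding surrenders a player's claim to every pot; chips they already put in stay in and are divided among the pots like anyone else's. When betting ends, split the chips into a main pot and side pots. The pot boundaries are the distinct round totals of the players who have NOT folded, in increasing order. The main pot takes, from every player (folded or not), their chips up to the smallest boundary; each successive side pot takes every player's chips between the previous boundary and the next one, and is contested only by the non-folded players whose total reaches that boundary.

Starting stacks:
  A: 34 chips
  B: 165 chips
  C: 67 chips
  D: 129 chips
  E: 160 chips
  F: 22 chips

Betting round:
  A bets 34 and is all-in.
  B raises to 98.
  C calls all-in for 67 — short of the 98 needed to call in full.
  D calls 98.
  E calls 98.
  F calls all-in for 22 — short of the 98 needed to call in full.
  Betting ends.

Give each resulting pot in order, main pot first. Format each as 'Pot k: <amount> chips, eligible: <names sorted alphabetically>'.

Contributions: A=34, B=98, C=67, D=98, E=98, F=22
Pot levels (distinct totals of non-folded players): 22, 34, 67, 98
Layer 1-22: 22 each from A, B, C, D, E, F = 22*6 = 132 chips; eligible A, B, C, D, E, F
Layer 23-34: 12 each from A, B, C, D, E = 12*5 = 60 chips; eligible A, B, C, D, E
Layer 35-67: 33 each from B, C, D, E = 33*4 = 132 chips; eligible B, C, D, E
Layer 68-98: 31 each from B, D, E = 31*3 = 93 chips; eligible B, D, E

Pot 1: 132 chips, eligible: A, B, C, D, E, F
Pot 2: 60 chips, eligible: A, B, C, D, E
Pot 3: 132 chips, eligible: B, C, D, E
Pot 4: 93 chips, eligible: B, D, E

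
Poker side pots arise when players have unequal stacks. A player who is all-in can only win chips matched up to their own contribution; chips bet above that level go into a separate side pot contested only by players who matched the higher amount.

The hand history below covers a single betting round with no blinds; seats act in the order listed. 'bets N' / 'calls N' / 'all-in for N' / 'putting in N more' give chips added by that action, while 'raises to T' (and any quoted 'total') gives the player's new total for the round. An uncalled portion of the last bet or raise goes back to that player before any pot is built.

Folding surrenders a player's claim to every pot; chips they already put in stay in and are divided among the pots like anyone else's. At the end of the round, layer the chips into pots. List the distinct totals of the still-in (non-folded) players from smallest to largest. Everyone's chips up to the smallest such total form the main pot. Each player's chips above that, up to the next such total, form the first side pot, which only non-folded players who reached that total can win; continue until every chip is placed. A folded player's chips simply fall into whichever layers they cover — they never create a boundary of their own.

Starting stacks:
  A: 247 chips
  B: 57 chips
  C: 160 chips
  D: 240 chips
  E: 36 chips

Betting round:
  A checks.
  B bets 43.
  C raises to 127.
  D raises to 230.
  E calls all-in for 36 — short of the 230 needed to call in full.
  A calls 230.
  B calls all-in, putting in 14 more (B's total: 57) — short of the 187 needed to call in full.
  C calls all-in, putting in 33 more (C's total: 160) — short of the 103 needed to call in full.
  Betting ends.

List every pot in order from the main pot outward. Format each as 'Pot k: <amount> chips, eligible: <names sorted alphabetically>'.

Pot 1: 180 chips, eligible: A, B, C, D, E
Pot 2: 84 chips, eligible: A, B, C, D
Pot 3: 309 chips, eligible: A, C, D
Pot 4: 140 chips, eligible: A, D

Derivation:
Contributions: A=230, B=57, C=160, D=230, E=36
Pot levels (distinct totals of non-folded players): 36, 57, 160, 230
Layer 1-36: 36 each from A, B, C, D, E = 36*5 = 180 chips; eligible A, B, C, D, E
Layer 37-57: 21 each from A, B, C, D = 21*4 = 84 chips; eligible A, B, C, D
Layer 58-160: 103 each from A, C, D = 103*3 = 309 chips; eligible A, C, D
Layer 161-230: 70 each from A, D = 70*2 = 140 chips; eligible A, D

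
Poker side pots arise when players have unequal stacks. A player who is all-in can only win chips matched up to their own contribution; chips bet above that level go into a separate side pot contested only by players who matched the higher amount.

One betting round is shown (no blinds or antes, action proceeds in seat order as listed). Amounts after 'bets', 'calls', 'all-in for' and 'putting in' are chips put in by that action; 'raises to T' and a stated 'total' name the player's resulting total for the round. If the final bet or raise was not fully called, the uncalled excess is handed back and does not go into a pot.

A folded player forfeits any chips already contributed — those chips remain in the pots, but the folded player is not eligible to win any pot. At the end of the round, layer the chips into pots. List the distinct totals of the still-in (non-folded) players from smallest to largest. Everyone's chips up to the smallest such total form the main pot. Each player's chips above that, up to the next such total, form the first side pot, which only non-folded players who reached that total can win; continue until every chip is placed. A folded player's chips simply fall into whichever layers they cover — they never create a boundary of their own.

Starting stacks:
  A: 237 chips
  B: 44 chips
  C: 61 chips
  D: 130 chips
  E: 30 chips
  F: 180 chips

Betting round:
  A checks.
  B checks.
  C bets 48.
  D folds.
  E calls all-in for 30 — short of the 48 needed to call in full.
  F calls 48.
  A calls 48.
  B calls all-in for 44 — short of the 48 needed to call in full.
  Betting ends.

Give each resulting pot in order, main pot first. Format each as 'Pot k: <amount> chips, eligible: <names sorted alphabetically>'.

Pot 1: 150 chips, eligible: A, B, C, E, F
Pot 2: 56 chips, eligible: A, B, C, F
Pot 3: 12 chips, eligible: A, C, F

Derivation:
Contributions: A=48, B=44, C=48, E=30, F=48
Folded: D
Pot levels (distinct totals of non-folded players): 30, 44, 48
Layer 1-30: 30 each from A, B, C, E, F = 30*5 = 150 chips; eligible A, B, C, E, F
Layer 31-44: 14 each from A, B, C, F = 14*4 = 56 chips; eligible A, B, C, F
Layer 45-48: 4 each from A, C, F = 4*3 = 12 chips; eligible A, C, F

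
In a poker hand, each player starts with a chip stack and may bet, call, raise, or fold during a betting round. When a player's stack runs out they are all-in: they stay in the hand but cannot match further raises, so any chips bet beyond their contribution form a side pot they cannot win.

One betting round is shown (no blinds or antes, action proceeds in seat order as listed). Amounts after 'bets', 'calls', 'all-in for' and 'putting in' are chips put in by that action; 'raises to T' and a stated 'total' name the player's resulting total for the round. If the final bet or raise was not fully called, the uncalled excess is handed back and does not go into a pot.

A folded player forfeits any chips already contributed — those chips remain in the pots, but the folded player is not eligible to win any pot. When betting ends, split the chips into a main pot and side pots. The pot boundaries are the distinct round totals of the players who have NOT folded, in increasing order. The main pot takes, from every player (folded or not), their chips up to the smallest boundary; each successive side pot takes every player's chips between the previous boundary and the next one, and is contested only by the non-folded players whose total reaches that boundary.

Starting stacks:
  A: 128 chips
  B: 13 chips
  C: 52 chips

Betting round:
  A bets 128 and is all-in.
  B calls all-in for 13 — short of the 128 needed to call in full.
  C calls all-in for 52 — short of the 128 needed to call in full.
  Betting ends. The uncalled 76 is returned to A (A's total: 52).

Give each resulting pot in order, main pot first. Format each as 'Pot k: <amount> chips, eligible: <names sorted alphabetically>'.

Pot 1: 39 chips, eligible: A, B, C
Pot 2: 78 chips, eligible: A, C

Derivation:
Contributions (after 76 returned to A): A=52, B=13, C=52
Pot levels (distinct totals of non-folded players): 13, 52
Layer 1-13: 13 each from A, B, C = 13*3 = 39 chips; eligible A, B, C
Layer 14-52: 39 each from A, C = 39*2 = 78 chips; eligible A, C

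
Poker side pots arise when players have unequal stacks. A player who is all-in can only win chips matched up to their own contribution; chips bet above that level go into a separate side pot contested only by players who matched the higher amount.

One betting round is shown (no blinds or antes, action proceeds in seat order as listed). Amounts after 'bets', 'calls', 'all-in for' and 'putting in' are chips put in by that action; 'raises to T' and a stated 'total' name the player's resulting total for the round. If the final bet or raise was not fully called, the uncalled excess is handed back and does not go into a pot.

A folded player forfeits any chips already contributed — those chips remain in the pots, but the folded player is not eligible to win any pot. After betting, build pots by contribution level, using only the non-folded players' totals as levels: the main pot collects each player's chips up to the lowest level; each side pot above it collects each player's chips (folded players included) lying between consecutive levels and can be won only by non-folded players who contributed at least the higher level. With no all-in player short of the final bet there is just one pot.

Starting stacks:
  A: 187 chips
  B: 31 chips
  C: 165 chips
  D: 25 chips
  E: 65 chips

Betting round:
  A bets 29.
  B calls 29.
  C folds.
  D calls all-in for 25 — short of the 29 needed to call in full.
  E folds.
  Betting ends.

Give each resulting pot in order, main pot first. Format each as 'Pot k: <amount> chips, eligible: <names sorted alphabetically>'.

Contributions: A=29, B=29, D=25
Folded: C, E
Pot levels (distinct totals of non-folded players): 25, 29
Layer 1-25: 25 each from A, B, D = 25*3 = 75 chips; eligible A, B, D
Layer 26-29: 4 each from A, B = 4*2 = 8 chips; eligible A, B

Pot 1: 75 chips, eligible: A, B, D
Pot 2: 8 chips, eligible: A, B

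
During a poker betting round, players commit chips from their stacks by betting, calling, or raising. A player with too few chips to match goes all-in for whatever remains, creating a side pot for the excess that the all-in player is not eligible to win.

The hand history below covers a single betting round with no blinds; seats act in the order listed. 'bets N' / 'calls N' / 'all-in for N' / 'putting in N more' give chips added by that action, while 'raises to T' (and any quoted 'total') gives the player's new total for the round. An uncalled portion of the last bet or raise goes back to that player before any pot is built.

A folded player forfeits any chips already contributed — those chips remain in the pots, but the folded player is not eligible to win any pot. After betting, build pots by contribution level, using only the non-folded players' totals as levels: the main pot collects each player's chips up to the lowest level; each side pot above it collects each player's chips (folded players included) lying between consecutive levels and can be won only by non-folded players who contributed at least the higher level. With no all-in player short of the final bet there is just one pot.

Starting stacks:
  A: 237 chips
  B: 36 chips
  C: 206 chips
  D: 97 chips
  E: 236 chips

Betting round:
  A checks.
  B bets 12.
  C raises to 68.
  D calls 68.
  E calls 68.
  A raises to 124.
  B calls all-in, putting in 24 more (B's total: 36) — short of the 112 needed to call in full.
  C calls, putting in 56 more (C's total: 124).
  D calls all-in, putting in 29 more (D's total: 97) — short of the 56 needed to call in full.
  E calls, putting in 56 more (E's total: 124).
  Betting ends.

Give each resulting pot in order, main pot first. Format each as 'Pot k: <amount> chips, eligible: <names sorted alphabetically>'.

Contributions: A=124, B=36, C=124, D=97, E=124
Pot levels (distinct totals of non-folded players): 36, 97, 124
Layer 1-36: 36 each from A, B, C, D, E = 36*5 = 180 chips; eligible A, B, C, D, E
Layer 37-97: 61 each from A, C, D, E = 61*4 = 244 chips; eligible A, C, D, E
Layer 98-124: 27 each from A, C, E = 27*3 = 81 chips; eligible A, C, E

Pot 1: 180 chips, eligible: A, B, C, D, E
Pot 2: 244 chips, eligible: A, C, D, E
Pot 3: 81 chips, eligible: A, C, E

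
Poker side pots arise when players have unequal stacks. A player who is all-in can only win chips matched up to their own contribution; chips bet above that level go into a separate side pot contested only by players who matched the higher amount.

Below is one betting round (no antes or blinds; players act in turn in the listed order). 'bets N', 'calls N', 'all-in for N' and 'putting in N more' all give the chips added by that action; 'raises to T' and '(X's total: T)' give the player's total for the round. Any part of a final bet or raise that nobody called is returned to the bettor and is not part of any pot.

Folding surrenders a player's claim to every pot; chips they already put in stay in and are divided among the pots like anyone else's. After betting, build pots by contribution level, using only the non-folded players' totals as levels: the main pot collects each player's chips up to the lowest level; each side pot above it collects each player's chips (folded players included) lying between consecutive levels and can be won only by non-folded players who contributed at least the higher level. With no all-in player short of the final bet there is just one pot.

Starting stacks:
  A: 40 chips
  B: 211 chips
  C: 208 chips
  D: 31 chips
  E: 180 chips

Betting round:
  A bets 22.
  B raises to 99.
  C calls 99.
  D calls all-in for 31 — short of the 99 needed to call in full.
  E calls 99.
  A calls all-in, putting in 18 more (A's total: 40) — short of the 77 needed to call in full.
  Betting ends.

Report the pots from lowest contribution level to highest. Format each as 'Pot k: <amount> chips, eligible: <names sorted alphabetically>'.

Contributions: A=40, B=99, C=99, D=31, E=99
Pot levels (distinct totals of non-folded players): 31, 40, 99
Layer 1-31: 31 each from A, B, C, D, E = 31*5 = 155 chips; eligible A, B, C, D, E
Layer 32-40: 9 each from A, B, C, E = 9*4 = 36 chips; eligible A, B, C, E
Layer 41-99: 59 each from B, C, E = 59*3 = 177 chips; eligible B, C, E

Pot 1: 155 chips, eligible: A, B, C, D, E
Pot 2: 36 chips, eligible: A, B, C, E
Pot 3: 177 chips, eligible: B, C, E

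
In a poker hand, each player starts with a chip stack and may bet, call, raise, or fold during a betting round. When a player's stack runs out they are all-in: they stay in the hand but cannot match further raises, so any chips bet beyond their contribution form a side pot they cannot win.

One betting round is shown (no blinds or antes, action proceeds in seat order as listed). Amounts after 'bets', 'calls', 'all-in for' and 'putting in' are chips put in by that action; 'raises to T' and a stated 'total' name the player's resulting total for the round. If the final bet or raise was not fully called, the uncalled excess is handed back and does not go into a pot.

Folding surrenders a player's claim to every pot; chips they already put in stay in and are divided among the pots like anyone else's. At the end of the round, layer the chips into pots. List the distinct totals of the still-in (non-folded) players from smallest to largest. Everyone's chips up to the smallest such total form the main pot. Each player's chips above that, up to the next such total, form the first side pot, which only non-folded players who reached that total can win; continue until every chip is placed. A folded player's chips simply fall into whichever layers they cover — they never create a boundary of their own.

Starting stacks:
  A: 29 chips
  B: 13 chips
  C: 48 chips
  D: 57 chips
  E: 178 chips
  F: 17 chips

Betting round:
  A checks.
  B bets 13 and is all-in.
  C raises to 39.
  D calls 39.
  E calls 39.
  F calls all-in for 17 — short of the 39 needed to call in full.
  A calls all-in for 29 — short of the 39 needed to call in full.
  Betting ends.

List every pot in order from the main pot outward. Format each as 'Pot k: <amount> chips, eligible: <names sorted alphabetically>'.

Pot 1: 78 chips, eligible: A, B, C, D, E, F
Pot 2: 20 chips, eligible: A, C, D, E, F
Pot 3: 48 chips, eligible: A, C, D, E
Pot 4: 30 chips, eligible: C, D, E

Derivation:
Contributions: A=29, B=13, C=39, D=39, E=39, F=17
Pot levels (distinct totals of non-folded players): 13, 17, 29, 39
Layer 1-13: 13 each from A, B, C, D, E, F = 13*6 = 78 chips; eligible A, B, C, D, E, F
Layer 14-17: 4 each from A, C, D, E, F = 4*5 = 20 chips; eligible A, C, D, E, F
Layer 18-29: 12 each from A, C, D, E = 12*4 = 48 chips; eligible A, C, D, E
Layer 30-39: 10 each from C, D, E = 10*3 = 30 chips; eligible C, D, E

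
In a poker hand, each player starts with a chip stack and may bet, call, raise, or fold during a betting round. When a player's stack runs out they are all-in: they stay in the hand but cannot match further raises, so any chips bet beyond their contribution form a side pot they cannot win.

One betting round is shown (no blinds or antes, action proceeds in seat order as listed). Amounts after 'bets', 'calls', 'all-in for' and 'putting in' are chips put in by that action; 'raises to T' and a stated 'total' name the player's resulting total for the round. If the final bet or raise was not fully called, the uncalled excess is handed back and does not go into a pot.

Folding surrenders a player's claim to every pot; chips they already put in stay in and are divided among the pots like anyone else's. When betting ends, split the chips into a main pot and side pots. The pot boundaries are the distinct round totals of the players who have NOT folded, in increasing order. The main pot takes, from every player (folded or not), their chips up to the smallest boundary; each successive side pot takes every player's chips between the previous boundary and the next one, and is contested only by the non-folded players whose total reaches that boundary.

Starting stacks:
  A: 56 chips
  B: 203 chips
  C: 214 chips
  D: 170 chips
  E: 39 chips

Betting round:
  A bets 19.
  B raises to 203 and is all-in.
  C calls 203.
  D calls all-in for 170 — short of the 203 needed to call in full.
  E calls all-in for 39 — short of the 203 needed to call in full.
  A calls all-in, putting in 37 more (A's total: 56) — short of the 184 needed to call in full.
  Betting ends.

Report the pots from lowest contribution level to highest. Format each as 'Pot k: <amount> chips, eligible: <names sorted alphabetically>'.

Pot 1: 195 chips, eligible: A, B, C, D, E
Pot 2: 68 chips, eligible: A, B, C, D
Pot 3: 342 chips, eligible: B, C, D
Pot 4: 66 chips, eligible: B, C

Derivation:
Contributions: A=56, B=203, C=203, D=170, E=39
Pot levels (distinct totals of non-folded players): 39, 56, 170, 203
Layer 1-39: 39 each from A, B, C, D, E = 39*5 = 195 chips; eligible A, B, C, D, E
Layer 40-56: 17 each from A, B, C, D = 17*4 = 68 chips; eligible A, B, C, D
Layer 57-170: 114 each from B, C, D = 114*3 = 342 chips; eligible B, C, D
Layer 171-203: 33 each from B, C = 33*2 = 66 chips; eligible B, C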